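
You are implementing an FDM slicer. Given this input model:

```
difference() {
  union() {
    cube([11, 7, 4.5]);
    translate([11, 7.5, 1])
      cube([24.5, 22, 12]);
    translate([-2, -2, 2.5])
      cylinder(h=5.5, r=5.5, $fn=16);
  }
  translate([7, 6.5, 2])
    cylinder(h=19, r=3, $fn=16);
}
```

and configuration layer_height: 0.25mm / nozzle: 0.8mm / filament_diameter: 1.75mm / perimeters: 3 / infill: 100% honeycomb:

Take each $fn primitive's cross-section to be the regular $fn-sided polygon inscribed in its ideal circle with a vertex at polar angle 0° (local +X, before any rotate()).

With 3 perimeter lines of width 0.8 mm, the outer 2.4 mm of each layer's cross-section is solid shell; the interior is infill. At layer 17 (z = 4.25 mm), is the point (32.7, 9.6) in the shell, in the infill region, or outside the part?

At z = 4.25 mm: the 11×7 cube contributes its full rectangle; the cube at (11, 7.5) (footprint 24.5×22) is included at this height; the cylinder at (-2, -2): section is a regular 16-gon, circumradius r=5.5; Combining (union): the regions partially overlap (shared area 5.95 mm²), so overlapping operands fuse into one piece — 2 connected regions; the r=3 cylinder at (7, 6.5) gives a regular 16-gon of circumradius 3 (constant along its height); After the difference (first − rest): starting from that combined region, the r=3 cylinder at (7, 6.5) partially overlaps it — only the 16.73 mm² overlap (of its 27.55 mm²) is removed, clipping the outline — 2 connected regions. Overall, the cross-section has 2 separate islands. The nearest boundary edge runs (35.50, 7.50)→(11.00, 7.50); distance from the point to it = 2.10 mm. (Shell/infill is judged within the island containing the point — the largest one.) The point is inside the cross-section, 2.10 mm from the nearest boundary — within the 2.4 mm shell band (3 × 0.8).

shell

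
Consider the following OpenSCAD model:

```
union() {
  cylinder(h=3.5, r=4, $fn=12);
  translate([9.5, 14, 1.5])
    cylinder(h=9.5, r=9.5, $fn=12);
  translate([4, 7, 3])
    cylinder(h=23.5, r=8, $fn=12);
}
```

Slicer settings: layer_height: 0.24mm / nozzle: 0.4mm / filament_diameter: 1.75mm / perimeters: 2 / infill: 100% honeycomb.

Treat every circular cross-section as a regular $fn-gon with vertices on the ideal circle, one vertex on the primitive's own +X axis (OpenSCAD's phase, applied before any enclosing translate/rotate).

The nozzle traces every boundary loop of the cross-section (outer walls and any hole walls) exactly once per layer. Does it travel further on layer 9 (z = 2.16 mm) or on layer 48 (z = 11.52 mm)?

layer 9 (z = 2.16 mm)

Layer 9 (z = 2.16): the r=4 cylinder gives a regular 12-gon of circumradius 4 (constant along its height) (perimeter = 2·12·4.000·sin(180°/12) = 24.85 mm); the r=9.5 cylinder at (9.5, 14) contributes a regular 12-gon of circumradius 9.5 (perimeter = 2·12·9.500·sin(180°/12) = 59.01 mm); the cylinder at (4, 7) is absent (z outside [3, 26.5]); Taking the union: the 2 present regions are separate (no shared area or edge), so areas and boundary lengths simply add and each stays a separate island — boundary = 83.86 mm. So its perimeter = 83.86 mm. Layer 48 (z = 11.52): the cylinder is not intersected at this z (z outside [0, 3.5]); the cylinder at (9.5, 14) is absent (z outside [1.5, 11]); the r=8 cylinder at (4, 7) gives a regular 12-gon of circumradius 8 (constant along its height) (perimeter = 2·12·8.000·sin(180°/12) = 49.69 mm); Taking the union: only the r=8 cylinder at (4, 7) is present, so the union is just that shape — boundary = 49.69 mm. So its perimeter = 49.69 mm. Layer 9 is larger (83.86 vs 49.69 mm).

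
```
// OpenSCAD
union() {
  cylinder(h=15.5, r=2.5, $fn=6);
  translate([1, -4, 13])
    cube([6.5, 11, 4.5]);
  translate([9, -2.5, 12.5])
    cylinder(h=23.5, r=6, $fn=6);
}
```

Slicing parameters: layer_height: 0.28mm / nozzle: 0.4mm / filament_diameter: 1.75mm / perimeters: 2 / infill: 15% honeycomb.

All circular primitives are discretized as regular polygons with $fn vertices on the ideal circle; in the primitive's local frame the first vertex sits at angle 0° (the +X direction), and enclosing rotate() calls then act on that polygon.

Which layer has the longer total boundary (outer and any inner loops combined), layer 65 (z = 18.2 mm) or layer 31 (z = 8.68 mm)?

layer 65 (z = 18.2 mm)

Layer 65 (z = 18.2): the cylinder does not reach this height (z outside [0, 15.5]); the cube at (1, -4) is absent (z outside [13, 17.5]); the cylinder at (9, -2.5): section is a regular 6-gon, circumradius r=6 (perimeter = 2·6·6.000·sin(180°/6) = 36.00 mm); Merging all regions: only the r=6 cylinder at (9, -2.5) is present, so the union is just that shape — boundary = 36.00 mm. So its perimeter = 36.00 mm. Layer 31 (z = 8.68): the r=2.5 cylinder gives a regular 6-gon of circumradius 2.5 (constant along its height) (perimeter = 2·6·2.500·sin(180°/6) = 15.00 mm); the cube at (1, -4) is not intersected at this z (z outside [13, 17.5]); the cylinder at (9, -2.5) is absent (z outside [12.5, 36]); Merging all regions: only the r=2.5 cylinder is present, so the union is just that shape — boundary = 15.00 mm. So its perimeter = 15.00 mm. Layer 65 is larger (36.00 vs 15.00 mm).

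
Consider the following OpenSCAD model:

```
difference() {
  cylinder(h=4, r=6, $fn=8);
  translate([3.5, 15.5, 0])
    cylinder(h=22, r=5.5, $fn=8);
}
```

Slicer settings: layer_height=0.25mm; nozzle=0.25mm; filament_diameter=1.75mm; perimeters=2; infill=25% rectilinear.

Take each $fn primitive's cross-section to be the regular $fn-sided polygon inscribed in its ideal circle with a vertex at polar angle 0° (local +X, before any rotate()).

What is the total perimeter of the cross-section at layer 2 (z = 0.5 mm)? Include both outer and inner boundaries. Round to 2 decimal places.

At z = 0.5 mm: the r=6 cylinder gives a regular 8-gon of circumradius 6 (constant along its height) (perimeter = 2·8·6.000·sin(180°/8) = 36.74 mm); the r=5.5 cylinder at (3.5, 15.5) gives a regular 8-gon of circumradius 5.5 (constant along its height) (perimeter = 2·8·5.500·sin(180°/8) = 33.68 mm); Taking the first minus the rest: starting from the r=6 cylinder, the r=5.5 cylinder at (3.5, 15.5) misses the remaining region (no effect) — boundary = 36.74 mm. Overall, the cross-section is a single solid region. Total boundary length (outer) = 36.74 mm.

36.74 mm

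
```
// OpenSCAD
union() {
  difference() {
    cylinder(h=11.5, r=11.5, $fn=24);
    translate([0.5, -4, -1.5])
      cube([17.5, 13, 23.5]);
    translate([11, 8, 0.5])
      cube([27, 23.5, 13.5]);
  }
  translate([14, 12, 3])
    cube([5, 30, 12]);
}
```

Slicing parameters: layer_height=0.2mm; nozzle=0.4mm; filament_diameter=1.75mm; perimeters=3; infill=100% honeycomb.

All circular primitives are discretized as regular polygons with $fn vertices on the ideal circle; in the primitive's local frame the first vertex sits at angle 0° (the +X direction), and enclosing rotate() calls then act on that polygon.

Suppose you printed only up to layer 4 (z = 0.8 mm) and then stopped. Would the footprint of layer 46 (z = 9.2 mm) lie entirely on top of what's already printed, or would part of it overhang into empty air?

part overhangs

Compare the two slices. At z = 0.8: the r=11.5 cylinder contributes a regular 24-gon of circumradius 11.5 (area = (24/2)·11.500²·sin(360°/24) = 410.75 mm²); the cube at (0.5, -4) (footprint 17.5×13) is included at this height (area 227.50 mm²); the 27×23.5 cube at (11, 8) contributes its full rectangle (area 634.50 mm²); Subtracting the remaining from the first: starting from the r=11.5 cylinder (410.75 mm²), the 17.5×13 cube at (0.5, -4) partially overlaps it — only the 129.27 mm² overlap (of its 227.50 mm²) is removed, clipping the outline; the 27×23.5 cube at (11, 8) misses the remaining region (no effect) — area = 281.47 mm²; the cube at (14, 12) is absent (z outside [3, 15]); Merging all regions: only that combined region is present, so the union is just that shape — area = 281.47 mm². At z = 9.2: the r=11.5 cylinder contributes a regular 24-gon of circumradius 11.5 (area = (24/2)·11.500²·sin(360°/24) = 410.75 mm²); the cube at (0.5, -4) (footprint 17.5×13) is included at this height (area 227.50 mm²); the cube at (11, 8) (footprint 27×23.5) is included at this height (area 634.50 mm²); Subtracting the remaining from the first: starting from the r=11.5 cylinder (410.75 mm²), the 17.5×13 cube at (0.5, -4) partially overlaps it — only the 129.27 mm² overlap (of its 227.50 mm²) is removed, clipping the outline; the 27×23.5 cube at (11, 8) misses the remaining region (no effect) — area = 281.47 mm²; the cube at (14, 12) (footprint 5×30) is included at this height (area 150.00 mm²); Combining (union): the 2 present regions are separate (no shared area or edge), so areas and boundary lengths simply add and each stays a separate island — area = 431.47 mm². Checking containment: at z = 9.2 the cross-section extends beyond the z = 0.8 cross-section by about 150.00 mm².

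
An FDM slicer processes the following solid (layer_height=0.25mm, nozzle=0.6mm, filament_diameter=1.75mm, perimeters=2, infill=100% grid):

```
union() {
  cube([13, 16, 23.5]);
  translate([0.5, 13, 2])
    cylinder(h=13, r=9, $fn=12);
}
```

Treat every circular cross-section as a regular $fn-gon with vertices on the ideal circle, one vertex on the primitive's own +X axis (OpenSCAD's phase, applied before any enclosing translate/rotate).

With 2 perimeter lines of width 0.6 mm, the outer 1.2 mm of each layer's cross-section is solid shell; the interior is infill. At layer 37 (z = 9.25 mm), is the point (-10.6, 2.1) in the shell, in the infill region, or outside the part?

At z = 9.25 mm: the cube is present — its section is the full 13×16 rectangle; the cylinder at (0.5, 13): section is a regular 12-gon, circumradius r=9; Merging all regions: the regions partially overlap (shared area 92.51 mm²), so overlapping operands fuse into one piece — 1 connected region. Overall, the cross-section is a single solid region. The nearest boundary edge runs (-4.00, 5.21)→(-7.29, 8.50); distance from the point to it = 6.86 mm. The point is not inside any of the regions above, so it lies outside the cross-section (6.86 mm from the nearest boundary).

outside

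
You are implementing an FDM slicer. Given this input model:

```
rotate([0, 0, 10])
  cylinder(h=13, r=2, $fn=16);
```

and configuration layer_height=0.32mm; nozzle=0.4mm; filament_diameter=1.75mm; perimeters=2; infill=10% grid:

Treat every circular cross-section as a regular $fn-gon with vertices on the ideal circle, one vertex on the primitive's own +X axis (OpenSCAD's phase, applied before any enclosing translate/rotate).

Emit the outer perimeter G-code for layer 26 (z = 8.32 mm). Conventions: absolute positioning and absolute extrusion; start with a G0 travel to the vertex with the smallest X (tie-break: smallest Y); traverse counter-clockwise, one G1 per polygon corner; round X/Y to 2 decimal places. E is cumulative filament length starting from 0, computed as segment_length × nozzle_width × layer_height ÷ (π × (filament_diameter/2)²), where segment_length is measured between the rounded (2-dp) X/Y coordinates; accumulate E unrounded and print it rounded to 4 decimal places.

G0 X-1.97 Y-0.35 Z8.32
G1 X-1.69 Y-1.07 E0.0411
G1 X-1.15 Y-1.64 E0.0829
G1 X-0.43 Y-1.95 E0.1246
G1 X0.35 Y-1.97 E0.1661
G1 X1.07 Y-1.69 E0.2072
G1 X1.64 Y-1.15 E0.2490
G1 X1.95 Y-0.43 E0.2907
G1 X1.97 Y0.35 E0.3323
G1 X1.69 Y1.07 E0.3734
G1 X1.15 Y1.64 E0.4152
G1 X0.43 Y1.95 E0.4569
G1 X-0.35 Y1.97 E0.4984
G1 X-1.07 Y1.69 E0.5395
G1 X-1.64 Y1.15 E0.5813
G1 X-1.95 Y0.43 E0.6230
G1 X-1.97 Y-0.35 E0.6645

At z = 8.32 mm: the cylinder: section is a regular 16-gon, circumradius r=2; (rotated 10° about Z; rotation is an isometry so areas/perimeters/island counts are preserved). The outline is a single polygon with 16 vertices. Extrusion per mm of travel: 0.4 × 0.32 / (π × 0.875²) = 0.053216. Accumulating E over each segment gives final E = 0.6645.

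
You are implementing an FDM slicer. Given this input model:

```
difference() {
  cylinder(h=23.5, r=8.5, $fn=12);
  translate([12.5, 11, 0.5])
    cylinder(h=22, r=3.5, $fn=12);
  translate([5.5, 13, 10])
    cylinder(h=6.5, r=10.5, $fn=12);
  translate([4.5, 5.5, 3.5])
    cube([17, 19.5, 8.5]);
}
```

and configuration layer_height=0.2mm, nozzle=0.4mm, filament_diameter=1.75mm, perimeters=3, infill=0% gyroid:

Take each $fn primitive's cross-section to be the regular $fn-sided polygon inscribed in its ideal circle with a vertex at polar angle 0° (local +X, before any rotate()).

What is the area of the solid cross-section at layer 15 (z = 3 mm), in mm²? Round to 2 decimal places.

216.75 mm²

At z = 3 mm: the cylinder: section is a regular 12-gon, circumradius r=8.5 (area = (12/2)·8.500²·sin(360°/12) = 216.75 mm²); the cylinder at (12.5, 11): section is a regular 12-gon, circumradius r=3.5 (area = (12/2)·3.500²·sin(360°/12) = 36.75 mm²); the cylinder at (5.5, 13) does not reach this height (z outside [10, 16.5]); the cube at (4.5, 5.5) does not reach this height (z outside [3.5, 12]); After the difference (first − rest): starting from the r=8.5 cylinder (216.75 mm²), the r=3.5 cylinder at (12.5, 11) misses the remaining region (no effect) — area = 216.75 mm². Overall, the cross-section is a single solid region. Net area = 216.75 mm².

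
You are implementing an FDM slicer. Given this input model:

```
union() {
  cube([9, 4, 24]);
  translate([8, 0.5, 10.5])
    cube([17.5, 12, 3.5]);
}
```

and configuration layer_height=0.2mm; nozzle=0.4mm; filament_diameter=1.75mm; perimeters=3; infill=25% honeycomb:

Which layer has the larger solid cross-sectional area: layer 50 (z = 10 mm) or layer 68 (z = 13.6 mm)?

Layer 50 (z = 10): the cube (footprint 9×4) is included at this height (area 36.00 mm²); the cube at (8, 0.5) is absent (z outside [10.5, 14]); Merging all regions: only the 9×4 cube is present, so the union is just that shape — area = 36.00 mm². So its area = 36.00 mm². Layer 68 (z = 13.6): the 9×4 cube contributes its full rectangle (area 36.00 mm²); the 17.5×12 cube at (8, 0.5) contributes its full rectangle (area 210.00 mm²); Taking the union: the regions partially overlap — summed areas 246.00 mm² minus the doubly-counted overlap 3.50 mm² gives 242.50 mm² — area = 242.50 mm². So its area = 242.50 mm². Layer 68 is larger (242.50 vs 36.00 mm²).

layer 68 (z = 13.6 mm)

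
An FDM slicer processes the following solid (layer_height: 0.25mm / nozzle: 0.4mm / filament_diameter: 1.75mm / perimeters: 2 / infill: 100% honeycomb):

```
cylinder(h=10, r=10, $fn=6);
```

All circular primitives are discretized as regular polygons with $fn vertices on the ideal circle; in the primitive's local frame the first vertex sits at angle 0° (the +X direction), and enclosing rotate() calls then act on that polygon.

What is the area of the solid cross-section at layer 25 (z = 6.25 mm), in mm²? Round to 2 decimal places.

At z = 6.25 mm: the cylinder: section is a regular 6-gon, circumradius r=10 (area = (6/2)·10.000²·sin(360°/6) = 259.81 mm²). Overall, the cross-section is a single solid region. Net area = 259.81 mm².

259.81 mm²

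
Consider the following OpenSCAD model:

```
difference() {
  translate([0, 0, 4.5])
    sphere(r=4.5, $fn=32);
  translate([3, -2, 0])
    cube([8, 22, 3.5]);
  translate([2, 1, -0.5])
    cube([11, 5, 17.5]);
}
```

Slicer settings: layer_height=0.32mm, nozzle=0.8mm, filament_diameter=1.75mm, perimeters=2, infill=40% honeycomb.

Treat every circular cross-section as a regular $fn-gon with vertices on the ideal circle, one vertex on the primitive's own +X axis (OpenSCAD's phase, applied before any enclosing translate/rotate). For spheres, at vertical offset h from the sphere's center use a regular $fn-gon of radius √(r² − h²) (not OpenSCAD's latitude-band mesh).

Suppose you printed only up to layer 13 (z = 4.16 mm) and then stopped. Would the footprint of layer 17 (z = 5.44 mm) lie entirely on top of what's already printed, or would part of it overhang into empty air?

entirely on top

Compare the two slices. At z = 4.16: the r=4.5 sphere slices to a regular 32-gon of circumradius 4.487 (√(r²−h²) with h=0.34 from center) (area = (32/2)·4.487²·sin(360°/32) = 62.85 mm²); the cube at (3, -2) does not reach this height (z outside [0, 3.5]); the cube at (2, 1) is present — its section is the full 11×5 rectangle (area 55.00 mm²); Subtracting the remaining from the first: starting from the r=4.5 sphere (62.85 mm²), the 11×5 cube at (2, 1) partially overlaps it — only the 4.64 mm² overlap (of its 55.00 mm²) is removed, clipping the outline — area = 58.21 mm². At z = 5.44: the r=4.5 sphere contributes a regular 32-gon of circumradius √(4.5²−0.94²) = 4.401 (area = (32/2)·4.401²·sin(360°/32) = 60.45 mm²); the cube at (3, -2) is not intersected at this z (z outside [0, 3.5]); the cube at (2, 1) (footprint 11×5) is included at this height (area 55.00 mm²); Taking the first minus the rest: starting from the r=4.5 sphere (60.45 mm²), the 11×5 cube at (2, 1) partially overlaps it — only the 4.30 mm² overlap (of its 55.00 mm²) is removed, clipping the outline — area = 56.15 mm². Checking containment: the cross-section at z = 5.44 is a subset of the cross-section at z = 4.16.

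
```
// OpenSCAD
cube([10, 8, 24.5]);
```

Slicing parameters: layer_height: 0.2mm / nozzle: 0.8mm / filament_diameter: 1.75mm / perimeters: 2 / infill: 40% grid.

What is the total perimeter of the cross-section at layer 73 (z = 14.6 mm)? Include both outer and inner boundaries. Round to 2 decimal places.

36.00 mm

At z = 14.6 mm: the 10×8 cube contributes its full rectangle (perimeter 36.00 mm). Overall, the cross-section is a single solid region. Total boundary length (outer) = 36.00 mm.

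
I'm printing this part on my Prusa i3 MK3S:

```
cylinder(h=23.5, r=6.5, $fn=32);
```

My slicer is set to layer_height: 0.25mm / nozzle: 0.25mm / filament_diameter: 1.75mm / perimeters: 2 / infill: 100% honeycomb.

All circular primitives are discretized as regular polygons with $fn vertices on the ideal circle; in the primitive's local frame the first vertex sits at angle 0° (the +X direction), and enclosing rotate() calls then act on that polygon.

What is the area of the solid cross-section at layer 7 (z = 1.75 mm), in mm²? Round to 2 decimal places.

At z = 1.75 mm: the r=6.5 cylinder contributes a regular 32-gon of circumradius 6.5 (area = (32/2)·6.500²·sin(360°/32) = 131.88 mm²). Overall, the cross-section is a single solid region. Net area = 131.88 mm².

131.88 mm²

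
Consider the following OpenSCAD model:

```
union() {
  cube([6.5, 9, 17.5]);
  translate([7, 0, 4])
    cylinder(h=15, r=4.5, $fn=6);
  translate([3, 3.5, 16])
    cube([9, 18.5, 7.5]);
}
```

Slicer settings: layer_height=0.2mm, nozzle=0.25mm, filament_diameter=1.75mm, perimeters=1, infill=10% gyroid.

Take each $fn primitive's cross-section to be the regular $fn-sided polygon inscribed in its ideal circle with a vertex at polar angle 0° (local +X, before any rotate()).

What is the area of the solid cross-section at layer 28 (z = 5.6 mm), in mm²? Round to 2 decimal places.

99.91 mm²

At z = 5.6 mm: the 6.5×9 cube contributes its full rectangle (area 58.50 mm²); the r=4.5 cylinder at (7, 0) contributes a regular 6-gon of circumradius 4.5 (area = (6/2)·4.500²·sin(360°/6) = 52.61 mm²); the cube at (3, 3.5) does not reach this height (z outside [16, 23.5]); Taking the union: the regions partially overlap — summed areas 111.11 mm² minus the doubly-counted overlap 11.20 mm² gives 99.91 mm² — area = 99.91 mm². Overall, the cross-section is a single solid region. Net area = 99.91 mm².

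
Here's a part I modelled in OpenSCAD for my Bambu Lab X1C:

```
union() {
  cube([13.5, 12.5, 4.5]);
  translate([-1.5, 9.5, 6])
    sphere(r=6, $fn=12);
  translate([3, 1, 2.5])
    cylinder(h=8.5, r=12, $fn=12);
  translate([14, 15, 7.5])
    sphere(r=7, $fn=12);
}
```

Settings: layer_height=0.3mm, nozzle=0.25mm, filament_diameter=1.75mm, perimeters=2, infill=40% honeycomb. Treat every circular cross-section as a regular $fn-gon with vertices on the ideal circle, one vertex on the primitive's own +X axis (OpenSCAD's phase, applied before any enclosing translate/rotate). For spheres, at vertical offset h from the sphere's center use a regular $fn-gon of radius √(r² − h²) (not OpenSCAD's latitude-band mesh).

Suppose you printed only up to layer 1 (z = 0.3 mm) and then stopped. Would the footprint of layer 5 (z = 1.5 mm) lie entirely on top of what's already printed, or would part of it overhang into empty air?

Compare the two slices. At z = 0.3: the 13.5×12.5 cube contributes its full rectangle (area 168.75 mm²); the r=6 sphere at (-1.5, 9.5) slices to a regular 12-gon of circumradius 1.873 (√(r²−h²) with h=5.7 from center) (area = (12/2)·1.873²·sin(360°/12) = 10.53 mm²); the cylinder at (3, 1) is absent (z outside [2.5, 11]); the sphere at (14, 15) is not intersected at this z (|z−center|=7.200 > r=7); Taking the union: the regions partially overlap — summed areas 179.28 mm² minus the doubly-counted overlap 0.48 mm² gives 178.80 mm² — area = 178.80 mm². At z = 1.5: the 13.5×12.5 cube contributes its full rectangle (area 168.75 mm²); the r=6 sphere at (-1.5, 9.5) contributes a regular 12-gon of circumradius √(6²−4.5²) = 3.969 (area = (12/2)·3.969²·sin(360°/12) = 47.25 mm²); the cylinder at (3, 1) is not intersected at this z (z outside [2.5, 11]); the r=7 sphere at (14, 15) contributes a regular 12-gon of circumradius √(7²−6²) = 3.606 (area = (12/2)·3.606²·sin(360°/12) = 39.00 mm²); Merging all regions: the regions partially overlap — summed areas 255.00 mm² minus the doubly-counted overlap 13.22 mm² gives 241.78 mm² — area = 241.78 mm². Checking containment: at z = 1.5 the cross-section extends beyond the z = 0.3 cross-section by about 62.98 mm².

part overhangs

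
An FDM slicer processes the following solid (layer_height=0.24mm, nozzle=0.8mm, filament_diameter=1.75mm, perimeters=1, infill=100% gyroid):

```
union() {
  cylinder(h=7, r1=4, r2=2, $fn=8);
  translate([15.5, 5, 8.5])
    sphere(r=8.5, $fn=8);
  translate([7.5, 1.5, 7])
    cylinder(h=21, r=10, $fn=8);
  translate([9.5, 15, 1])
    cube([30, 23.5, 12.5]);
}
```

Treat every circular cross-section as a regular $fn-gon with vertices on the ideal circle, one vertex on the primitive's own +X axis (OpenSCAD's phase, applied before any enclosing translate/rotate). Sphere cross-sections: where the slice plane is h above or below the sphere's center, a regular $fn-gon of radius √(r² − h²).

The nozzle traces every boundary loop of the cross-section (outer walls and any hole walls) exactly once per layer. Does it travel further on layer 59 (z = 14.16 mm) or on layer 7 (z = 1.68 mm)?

Layer 59 (z = 14.16): the cone does not reach this height (z outside [0, 7]); the sphere at (15.5, 5): section is a regular 8-gon, circumradius = √(r²−h²) = √(8.5²−5.66²) = 6.341 (perimeter = 2·8·6.341·sin(180°/8) = 38.83 mm); the r=10 cylinder at (7.5, 1.5) gives a regular 8-gon of circumradius 10 (constant along its height) (perimeter = 2·8·10.000·sin(180°/8) = 61.23 mm); the cube at (9.5, 15) is absent (z outside [1, 13.5]); Taking the union: the regions partially overlap (shared area 58.67 mm²), so the edge portions inside another operand are dropped and the merged outline is re-measured after clipping — boundary = 70.29 mm. So its perimeter = 70.29 mm. Layer 7 (z = 1.68): the cone contributes a regular 8-gon of circumradius 3.520 (interpolated between r1=4 and r2=2 at t=0.240) (perimeter = 2·8·3.520·sin(180°/8) = 21.55 mm); the sphere at (15.5, 5): section is a regular 8-gon, circumradius = √(r²−h²) = √(8.5²−6.82²) = 5.073 (perimeter = 2·8·5.073·sin(180°/8) = 31.06 mm); the cylinder at (7.5, 1.5) is absent (z outside [7, 28]); the 30×23.5 cube at (9.5, 15) contributes its full rectangle (perimeter 107.00 mm); Taking the union: the 3 present regions are separate (no shared area or edge), so areas and boundary lengths simply add and each stays a separate island — boundary = 159.62 mm. So its perimeter = 159.62 mm. Layer 7 is larger (159.62 vs 70.29 mm).

layer 7 (z = 1.68 mm)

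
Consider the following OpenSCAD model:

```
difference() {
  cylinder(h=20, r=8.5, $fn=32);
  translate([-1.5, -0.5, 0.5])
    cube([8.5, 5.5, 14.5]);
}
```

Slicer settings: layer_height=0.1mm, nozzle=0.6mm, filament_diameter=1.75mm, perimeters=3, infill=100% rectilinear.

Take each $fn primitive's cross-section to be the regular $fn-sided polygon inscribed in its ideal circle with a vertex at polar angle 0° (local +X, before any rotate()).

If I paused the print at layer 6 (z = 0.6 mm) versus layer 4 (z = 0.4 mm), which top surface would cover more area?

layer 4 (z = 0.4 mm)

Layer 6 (z = 0.6): the r=8.5 cylinder gives a regular 32-gon of circumradius 8.5 (constant along its height) (area = (32/2)·8.500²·sin(360°/32) = 225.52 mm²); the cube at (-1.5, -0.5) is present — its section is the full 8.5×5.5 rectangle (area 46.75 mm²); Subtracting the remaining from the first: starting from the r=8.5 cylinder (225.52 mm²), the 8.5×5.5 cube at (-1.5, -0.5) partially overlaps it — only the 46.73 mm² overlap (of its 46.75 mm²) is removed, clipping the outline — area = 178.79 mm². So its area = 178.79 mm². Layer 4 (z = 0.4): the cylinder: section is a regular 32-gon, circumradius r=8.5 (area = (32/2)·8.500²·sin(360°/32) = 225.52 mm²); the cube at (-1.5, -0.5) is not intersected at this z (z outside [0.5, 15]); Taking the first minus the rest: none of the subtracted shapes is present at this height, so the r=8.5 cylinder is unchanged — area = 225.52 mm². So its area = 225.52 mm². Layer 4 is larger (225.52 vs 178.79 mm²).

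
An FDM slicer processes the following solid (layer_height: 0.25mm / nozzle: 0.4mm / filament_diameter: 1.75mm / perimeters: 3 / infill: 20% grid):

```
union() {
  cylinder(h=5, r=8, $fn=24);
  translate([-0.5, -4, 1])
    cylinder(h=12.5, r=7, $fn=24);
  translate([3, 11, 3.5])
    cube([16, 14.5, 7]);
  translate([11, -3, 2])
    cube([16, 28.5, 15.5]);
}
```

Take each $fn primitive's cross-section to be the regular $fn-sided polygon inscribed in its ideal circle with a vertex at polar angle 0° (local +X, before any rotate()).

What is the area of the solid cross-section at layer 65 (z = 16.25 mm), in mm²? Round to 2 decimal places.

456.00 mm²

At z = 16.25 mm: the cylinder does not reach this height (z outside [0, 5]); the cylinder at (-0.5, -4) is not intersected at this z (z outside [1, 13.5]); the cube at (3, 11) does not reach this height (z outside [3.5, 10.5]); the 16×28.5 cube at (11, -3) contributes its full rectangle (area 456.00 mm²); Merging all regions: only the 16×28.5 cube at (11, -3) is present, so the union is just that shape — area = 456.00 mm². Overall, the cross-section is a single solid region. Net area = 456.00 mm².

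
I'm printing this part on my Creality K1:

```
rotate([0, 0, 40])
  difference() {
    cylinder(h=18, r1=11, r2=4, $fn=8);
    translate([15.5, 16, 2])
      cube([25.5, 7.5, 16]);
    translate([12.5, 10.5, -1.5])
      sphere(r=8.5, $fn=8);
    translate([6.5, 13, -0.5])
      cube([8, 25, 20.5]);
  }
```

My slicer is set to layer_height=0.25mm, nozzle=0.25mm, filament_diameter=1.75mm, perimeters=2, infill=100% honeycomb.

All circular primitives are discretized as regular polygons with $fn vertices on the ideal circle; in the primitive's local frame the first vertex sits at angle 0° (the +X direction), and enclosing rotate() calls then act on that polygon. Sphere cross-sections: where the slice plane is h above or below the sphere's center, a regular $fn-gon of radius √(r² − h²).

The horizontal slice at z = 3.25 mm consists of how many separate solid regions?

1

At z = 3.25 mm: the cone contributes a regular 8-gon of circumradius 9.736 (interpolated between r1=11 and r2=4 at t=0.181); the cube at (15.5, 16) (footprint 25.5×7.5) is included at this height; the r=8.5 sphere at (12.5, 10.5) contributes a regular 8-gon of circumradius √(8.5²−4.75²) = 7.049; the cube at (6.5, 13) (footprint 8×25) is included at this height; Subtracting the remaining from the first: starting from the cone, the 25.5×7.5 cube at (15.5, 16) misses the remaining region (no effect); the r=8.5 sphere at (12.5, 10.5) misses the remaining region (no effect); the 8×25 cube at (6.5, 13) misses the remaining region (no effect) — 1 connected region; (whole slice rotated 40° about Z — lengths, areas and connectivity unchanged). The result has 1 disconnected region.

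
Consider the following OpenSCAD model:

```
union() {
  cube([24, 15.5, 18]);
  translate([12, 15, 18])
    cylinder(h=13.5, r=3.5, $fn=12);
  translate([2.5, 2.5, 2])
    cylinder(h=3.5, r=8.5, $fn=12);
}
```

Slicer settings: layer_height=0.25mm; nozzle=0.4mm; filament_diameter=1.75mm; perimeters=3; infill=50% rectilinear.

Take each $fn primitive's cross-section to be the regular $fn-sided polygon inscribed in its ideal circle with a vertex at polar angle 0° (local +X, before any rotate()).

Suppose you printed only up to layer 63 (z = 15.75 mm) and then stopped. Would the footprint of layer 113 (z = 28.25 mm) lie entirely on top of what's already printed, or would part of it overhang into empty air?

part overhangs

Compare the two slices. At z = 15.75: the cube (footprint 24×15.5) is included at this height (area 372.00 mm²); the cylinder at (12, 15) is not intersected at this z (z outside [18, 31.5]); the cylinder at (2.5, 2.5) is absent (z outside [2, 5.5]); Taking the union: only the 24×15.5 cube is present, so the union is just that shape — area = 372.00 mm². At z = 28.25: the cube is absent (z outside [0, 18]); the r=3.5 cylinder at (12, 15) gives a regular 12-gon of circumradius 3.5 (constant along its height) (area = (12/2)·3.500²·sin(360°/12) = 36.75 mm²); the cylinder at (2.5, 2.5) is not intersected at this z (z outside [2, 5.5]); Taking the union: only the r=3.5 cylinder at (12, 15) is present, so the union is just that shape — area = 36.75 mm². Checking containment: at z = 28.25 the cross-section extends beyond the z = 15.75 cross-section by about 14.94 mm².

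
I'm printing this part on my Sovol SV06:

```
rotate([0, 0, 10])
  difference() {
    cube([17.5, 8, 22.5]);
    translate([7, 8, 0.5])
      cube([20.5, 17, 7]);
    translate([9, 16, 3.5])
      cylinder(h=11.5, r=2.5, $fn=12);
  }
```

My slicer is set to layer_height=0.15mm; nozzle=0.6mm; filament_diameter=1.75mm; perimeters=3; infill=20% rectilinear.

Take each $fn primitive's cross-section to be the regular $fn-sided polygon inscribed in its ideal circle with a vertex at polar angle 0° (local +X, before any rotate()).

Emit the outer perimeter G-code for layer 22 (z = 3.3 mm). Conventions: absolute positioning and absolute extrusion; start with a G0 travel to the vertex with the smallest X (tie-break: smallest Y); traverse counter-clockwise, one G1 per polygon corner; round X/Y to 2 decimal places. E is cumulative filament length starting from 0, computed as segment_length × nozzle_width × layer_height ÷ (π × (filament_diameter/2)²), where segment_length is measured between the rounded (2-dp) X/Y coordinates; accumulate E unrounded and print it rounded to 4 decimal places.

G0 X-1.39 Y7.88 Z3.30
G1 X0.00 Y0.00 E0.2994
G1 X17.23 Y3.04 E0.9541
G1 X15.84 Y10.92 E1.2535
G1 X-1.39 Y7.88 E1.9081

At z = 3.3 mm: the 17.5×8 cube contributes its full rectangle; the 20.5×17 cube at (7, 8) contributes its full rectangle; the cylinder at (9, 16) is not intersected at this z (z outside [3.5, 15]); Subtracting the remaining from the first: starting from the 17.5×8 cube, the 20.5×17 cube at (7, 8) misses the remaining region (no effect) — 1 connected region; (whole slice rotated 10° about Z — lengths, areas and connectivity unchanged). The outline is a single polygon with 4 vertices. Extrusion per mm of travel: 0.6 × 0.15 / (π × 0.875²) = 0.037418. Accumulating E over each segment gives final E = 1.9081.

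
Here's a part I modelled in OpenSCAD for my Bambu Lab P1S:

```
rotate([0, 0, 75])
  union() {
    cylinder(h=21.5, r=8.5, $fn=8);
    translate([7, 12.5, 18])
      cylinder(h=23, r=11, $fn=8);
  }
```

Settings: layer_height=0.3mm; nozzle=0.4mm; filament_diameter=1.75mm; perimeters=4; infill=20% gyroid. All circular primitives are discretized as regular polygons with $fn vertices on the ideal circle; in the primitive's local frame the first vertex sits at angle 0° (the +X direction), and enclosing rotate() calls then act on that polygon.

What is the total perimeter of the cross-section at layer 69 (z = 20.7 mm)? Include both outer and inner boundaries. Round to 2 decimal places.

93.76 mm

At z = 20.7 mm: the r=8.5 cylinder gives a regular 8-gon of circumradius 8.5 (constant along its height) (perimeter = 2·8·8.500·sin(180°/8) = 52.04 mm); the cylinder at (7, 12.5): section is a regular 8-gon, circumradius r=11 (perimeter = 2·8·11.000·sin(180°/8) = 67.35 mm); Taking the union: the regions partially overlap (shared area 33.57 mm²), so the edge portions inside another operand are dropped and the merged outline is re-measured after clipping — boundary = 93.76 mm; (rotated 75° about Z; rotation is an isometry so areas/perimeters/island counts are preserved). Overall, the cross-section is a single solid region. Total boundary length (outer) = 93.76 mm.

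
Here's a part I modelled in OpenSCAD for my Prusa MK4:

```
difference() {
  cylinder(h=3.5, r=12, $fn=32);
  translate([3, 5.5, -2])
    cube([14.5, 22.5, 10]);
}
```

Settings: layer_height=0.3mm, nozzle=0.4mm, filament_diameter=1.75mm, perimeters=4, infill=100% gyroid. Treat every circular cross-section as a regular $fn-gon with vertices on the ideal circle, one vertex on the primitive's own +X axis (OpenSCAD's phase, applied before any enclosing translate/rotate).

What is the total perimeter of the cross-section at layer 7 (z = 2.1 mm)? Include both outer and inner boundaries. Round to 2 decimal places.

78.90 mm

At z = 2.1 mm: the cylinder: section is a regular 32-gon, circumradius r=12 (perimeter = 2·32·12.000·sin(180°/32) = 75.28 mm); the cube at (3, 5.5) (footprint 14.5×22.5) is included at this height (perimeter 74.00 mm); After the difference (first − rest): starting from the r=12 cylinder, the 14.5×22.5 cube at (3, 5.5) partially overlaps it — only the 29.97 mm² overlap (of its 326.25 mm²) is removed, clipping the outline — boundary = 78.90 mm. Overall, the cross-section is a single solid region. Total boundary length (outer) = 78.90 mm.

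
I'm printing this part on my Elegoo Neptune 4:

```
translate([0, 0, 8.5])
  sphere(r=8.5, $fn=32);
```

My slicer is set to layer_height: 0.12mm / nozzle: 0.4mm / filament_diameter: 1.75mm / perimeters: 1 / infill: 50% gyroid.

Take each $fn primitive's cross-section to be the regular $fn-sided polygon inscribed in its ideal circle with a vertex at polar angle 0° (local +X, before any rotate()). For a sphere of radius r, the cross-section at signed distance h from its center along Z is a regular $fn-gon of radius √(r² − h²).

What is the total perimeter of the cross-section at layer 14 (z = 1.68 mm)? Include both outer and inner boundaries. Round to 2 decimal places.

At z = 1.68 mm: the sphere: section is a regular 32-gon, circumradius = √(r²−h²) = √(8.5²−6.82²) = 5.073 (perimeter = 2·32·5.073·sin(180°/32) = 31.82 mm). Overall, the cross-section is a single solid region. Total boundary length (outer) = 31.82 mm.

31.82 mm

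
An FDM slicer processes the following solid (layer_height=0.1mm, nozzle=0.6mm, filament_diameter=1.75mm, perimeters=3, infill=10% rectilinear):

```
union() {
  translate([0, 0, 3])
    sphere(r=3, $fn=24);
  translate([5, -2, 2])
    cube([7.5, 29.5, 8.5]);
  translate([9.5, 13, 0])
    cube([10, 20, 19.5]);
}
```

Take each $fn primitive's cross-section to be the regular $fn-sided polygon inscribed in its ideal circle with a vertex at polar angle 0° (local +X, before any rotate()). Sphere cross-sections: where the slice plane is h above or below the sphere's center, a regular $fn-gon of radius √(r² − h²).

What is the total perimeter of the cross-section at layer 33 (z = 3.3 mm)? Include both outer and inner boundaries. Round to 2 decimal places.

At z = 3.3 mm: the r=3 sphere contributes a regular 24-gon of circumradius √(3²−0.3²) = 2.985 (perimeter = 2·24·2.985·sin(180°/24) = 18.70 mm); the 7.5×29.5 cube at (5, -2) contributes its full rectangle (perimeter 74.00 mm); the 10×20 cube at (9.5, 13) contributes its full rectangle (perimeter 60.00 mm); Combining (union): the regions partially overlap (shared area 43.50 mm²), so the edge portions inside another operand are dropped and the merged outline is re-measured after clipping — boundary = 117.70 mm. Overall, the cross-section has 2 separate islands. Total boundary length (outer) = 117.70 mm.

117.70 mm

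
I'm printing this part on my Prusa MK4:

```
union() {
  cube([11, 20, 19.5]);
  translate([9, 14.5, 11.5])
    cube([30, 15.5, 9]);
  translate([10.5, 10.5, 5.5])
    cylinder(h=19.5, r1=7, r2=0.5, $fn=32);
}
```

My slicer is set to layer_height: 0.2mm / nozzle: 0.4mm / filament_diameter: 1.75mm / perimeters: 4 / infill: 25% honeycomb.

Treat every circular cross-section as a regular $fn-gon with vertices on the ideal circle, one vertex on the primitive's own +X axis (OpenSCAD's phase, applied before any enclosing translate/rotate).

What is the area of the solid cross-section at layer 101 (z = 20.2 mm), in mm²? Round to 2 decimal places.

478.77 mm²

At z = 20.2 mm: the cube is absent (z outside [0, 19.5]); the cube at (9, 14.5) is present — its section is the full 30×15.5 rectangle (area 465.00 mm²); the cone at (10.5, 10.5) contributes a regular 32-gon of circumradius 2.100 (interpolated between r1=7 and r2=0.5 at t=0.754) (area = (32/2)·2.100²·sin(360°/32) = 13.77 mm²); Combining (union): the 2 present regions are separate (no shared area or edge), so areas and boundary lengths simply add and each stays a separate island — area = 478.77 mm². Overall, the cross-section has 2 separate islands. Net area = 478.77 mm².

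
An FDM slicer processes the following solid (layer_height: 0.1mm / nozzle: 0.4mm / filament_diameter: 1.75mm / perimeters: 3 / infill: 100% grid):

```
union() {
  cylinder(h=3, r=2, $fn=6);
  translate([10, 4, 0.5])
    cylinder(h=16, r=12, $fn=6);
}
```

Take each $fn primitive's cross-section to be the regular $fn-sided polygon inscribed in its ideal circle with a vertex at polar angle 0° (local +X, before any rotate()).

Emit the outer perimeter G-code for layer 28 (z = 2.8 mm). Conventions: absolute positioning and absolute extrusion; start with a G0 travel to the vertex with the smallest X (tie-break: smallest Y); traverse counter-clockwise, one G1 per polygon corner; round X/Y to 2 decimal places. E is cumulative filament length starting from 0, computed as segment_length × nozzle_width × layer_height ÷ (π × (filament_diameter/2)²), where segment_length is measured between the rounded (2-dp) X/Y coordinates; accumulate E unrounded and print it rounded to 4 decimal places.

At z = 2.8 mm: the r=2 cylinder gives a regular 6-gon of circumradius 2 (constant along its height); the cylinder at (10, 4): section is a regular 6-gon, circumradius r=12; Taking the union: the regions partially overlap (shared area 4.17 mm²), so overlapping operands fuse into one piece — 1 connected region. The outline is a single polygon with 12 vertices. Extrusion per mm of travel: 0.4 × 0.1 / (π × 0.875²) = 0.016630. Accumulating E over each segment gives final E = 1.2460.

G0 X-2.00 Y0.00 Z2.80
G1 X-1.00 Y-1.73 E0.0332
G1 X1.00 Y-1.73 E0.0665
G1 X1.15 Y-1.46 E0.0716
G1 X4.00 Y-6.39 E0.1663
G1 X16.00 Y-6.39 E0.3659
G1 X22.00 Y4.00 E0.5654
G1 X16.00 Y14.39 E0.7649
G1 X4.00 Y14.39 E0.9645
G1 X-2.00 Y4.00 E1.1640
G1 X-0.69 Y1.73 E1.2076
G1 X-1.00 Y1.73 E1.2128
G1 X-2.00 Y0.00 E1.2460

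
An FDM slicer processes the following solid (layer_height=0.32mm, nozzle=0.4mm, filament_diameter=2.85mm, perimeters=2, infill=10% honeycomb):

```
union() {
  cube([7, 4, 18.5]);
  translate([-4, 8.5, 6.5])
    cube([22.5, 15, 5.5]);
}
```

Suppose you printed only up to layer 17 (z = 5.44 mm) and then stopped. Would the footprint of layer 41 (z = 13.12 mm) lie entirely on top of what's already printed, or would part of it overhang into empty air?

entirely on top

Compare the two slices. At z = 5.44: the 7×4 cube contributes its full rectangle (area 28.00 mm²); the cube at (-4, 8.5) is absent (z outside [6.5, 12]); Combining (union): only the 7×4 cube is present, so the union is just that shape — area = 28.00 mm². At z = 13.12: the 7×4 cube contributes its full rectangle (area 28.00 mm²); the cube at (-4, 8.5) is not intersected at this z (z outside [6.5, 12]); Combining (union): only the 7×4 cube is present, so the union is just that shape — area = 28.00 mm². Checking containment: the cross-section at z = 13.12 is a subset of the cross-section at z = 5.44.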